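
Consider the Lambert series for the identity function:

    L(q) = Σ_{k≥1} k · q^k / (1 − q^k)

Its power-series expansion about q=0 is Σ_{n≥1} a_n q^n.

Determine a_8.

a_8 = 15

n=8: 8·1 4·2 2·4 1·8  f→[8+4+2+1]=15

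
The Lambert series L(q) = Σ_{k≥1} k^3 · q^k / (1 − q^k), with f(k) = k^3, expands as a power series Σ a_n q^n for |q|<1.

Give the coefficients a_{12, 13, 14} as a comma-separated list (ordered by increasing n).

2044, 2198, 3096

d|12:{1,2,3,4,6,12}  Σf=1+8+27+64+216+1728=2044
[q^13] f(13)=2197,f(1)=1 ⇒ 2198
[q^14] f(1)=1,f(2)=8,f(7)=343,f(14)=2744 ⇒ 3096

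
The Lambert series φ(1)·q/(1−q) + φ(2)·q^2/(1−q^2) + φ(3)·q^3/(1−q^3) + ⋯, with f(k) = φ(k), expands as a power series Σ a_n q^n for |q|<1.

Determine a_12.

n=12: 1·12 2·6 3·4 4·3 6·2 12·1  φ→[1+1+2+2+2+4]=12

a_12 = 12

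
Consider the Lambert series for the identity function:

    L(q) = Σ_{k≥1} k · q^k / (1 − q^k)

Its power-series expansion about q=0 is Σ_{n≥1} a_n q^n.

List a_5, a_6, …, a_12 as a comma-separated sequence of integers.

6, 12, 8, 15, 13, 18, 12, 28

d|5:{5,1}  Σf=5+1=6
n=6: 1·6 2·3 3·2 6·1  f→[1+2+3+6]=12
[q^7] f(7)=7,f(1)=1 ⇒ 8
[q^8] f(1)=1,f(2)=2,f(4)=4,f(8)=8 ⇒ 15
d|9:{9,3,1}  Σf=9+3+1=13
n=10: 10·1 5·2 2·5 1·10  f→[10+5+2+1]=18
n=11: 11·1 1·11  f→[11+1]=12
d|12:{12,6,4,3,2,1}  Σf=12+6+4+3+2+1=28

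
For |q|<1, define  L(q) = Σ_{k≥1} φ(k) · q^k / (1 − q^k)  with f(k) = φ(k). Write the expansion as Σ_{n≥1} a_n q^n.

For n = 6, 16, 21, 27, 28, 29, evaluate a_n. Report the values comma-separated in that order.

[q^6] φ(1)=1,φ(2)=1,φ(3)=2,φ(6)=2 ⇒ 6
[q^16] φ(16)=8,φ(8)=4,φ(4)=2,φ(2)=1,φ(1)=1 ⇒ 16
n=21: 21·1 7·3 3·7 1·21  φ→[12+6+2+1]=21
q^27  k|27↦φ(k): 27:18 9:6 3:2 1:1  a_27=27
n=28: 28·1 14·2 7·4 4·7 2·14 1·28  φ→[12+6+6+2+1+1]=28
d|29:{29,1}  Σφ=28+1=29

6, 16, 21, 27, 28, 29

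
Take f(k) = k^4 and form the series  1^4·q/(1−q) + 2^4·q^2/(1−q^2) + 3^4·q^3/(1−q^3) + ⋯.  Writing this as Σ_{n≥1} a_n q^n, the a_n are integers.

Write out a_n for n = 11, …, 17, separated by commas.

q^11  k|11↦f(k): 1:1 11:14641  a_11=14642
[q^12] f(12)=20736,f(6)=1296,f(4)=256,f(3)=81,f(2)=16,f(1)=1 ⇒ 22386
d|13:{13,1}  Σf=28561+1=28562
q^14  k|14↦f(k): 14:38416 7:2401 2:16 1:1  a_14=40834
n=15: 15·1 5·3 3·5 1·15  f→[50625+625+81+1]=51332
n=16: 16·1 8·2 4·4 2·8 1·16  f→[65536+4096+256+16+1]=69905
[q^17] f(1)=1,f(17)=83521 ⇒ 83522

14642, 22386, 28562, 40834, 51332, 69905, 83522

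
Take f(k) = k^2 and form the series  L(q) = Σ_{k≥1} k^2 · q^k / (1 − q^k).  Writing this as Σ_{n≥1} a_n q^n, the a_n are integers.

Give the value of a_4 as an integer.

n=4: 4·1 2·2 1·4  f→[16+4+1]=21

a_4 = 21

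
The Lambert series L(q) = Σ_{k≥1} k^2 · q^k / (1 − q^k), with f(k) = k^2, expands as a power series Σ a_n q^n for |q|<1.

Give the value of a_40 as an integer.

a_40 = 2210

n=40: 40·1 20·2 10·4 8·5 5·8 4·10 2·20 1·40  f→[1600+400+100+64+25+16+4+1]=2210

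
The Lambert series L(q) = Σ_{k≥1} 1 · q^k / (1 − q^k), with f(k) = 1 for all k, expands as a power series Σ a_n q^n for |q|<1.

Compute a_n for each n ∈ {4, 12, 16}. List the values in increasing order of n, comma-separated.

3, 6, 5

n=4: 1·4 2·2 4·1  f→[1+1+1]=3
[q^12] f(1)=1,f(2)=1,f(3)=1,f(4)=1,f(6)=1,f(12)=1 ⇒ 6
[q^16] f(1)=1,f(2)=1,f(4)=1,f(8)=1,f(16)=1 ⇒ 5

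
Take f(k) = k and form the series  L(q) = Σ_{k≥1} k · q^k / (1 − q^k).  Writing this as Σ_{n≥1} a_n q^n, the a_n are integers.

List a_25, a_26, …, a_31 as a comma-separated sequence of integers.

31, 42, 40, 56, 30, 72, 32

q^25  k|25↦f(k): 1:1 5:5 25:25  a_25=31
[q^26] f(26)=26,f(13)=13,f(2)=2,f(1)=1 ⇒ 42
n=27: 1·27 3·9 9·3 27·1  f→[1+3+9+27]=40
d|28:{1,2,4,7,14,28}  Σf=1+2+4+7+14+28=56
d|29:{29,1}  Σf=29+1=30
[q^30] f(1)=1,f(2)=2,f(3)=3,f(5)=5,f(6)=6,f(10)=10,f(15)=15,f(30)=30 ⇒ 72
d|31:{1,31}  Σf=1+31=32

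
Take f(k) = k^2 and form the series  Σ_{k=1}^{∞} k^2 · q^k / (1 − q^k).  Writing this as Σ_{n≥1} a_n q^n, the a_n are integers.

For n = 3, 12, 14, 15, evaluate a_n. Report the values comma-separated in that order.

10, 210, 250, 260

n=3: 3·1 1·3  f→[9+1]=10
q^12  k|12↦f(k): 1:1 2:4 3:9 4:16 6:36 12:144  a_12=210
d|14:{1,2,7,14}  Σf=1+4+49+196=250
q^15  k|15↦f(k): 1:1 3:9 5:25 15:225  a_15=260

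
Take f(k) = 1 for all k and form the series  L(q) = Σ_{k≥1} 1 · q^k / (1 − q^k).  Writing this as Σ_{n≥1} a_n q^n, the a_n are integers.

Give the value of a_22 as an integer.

d|22:{1,2,11,22}  Σf=1+1+1+1=4

a_22 = 4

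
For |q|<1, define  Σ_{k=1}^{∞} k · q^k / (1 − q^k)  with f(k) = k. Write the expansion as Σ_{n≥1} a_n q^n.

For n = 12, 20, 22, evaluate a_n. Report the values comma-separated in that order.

28, 42, 36

n=12: 12·1 6·2 4·3 3·4 2·6 1·12  f→[12+6+4+3+2+1]=28
d|20:{20,10,5,4,2,1}  Σf=20+10+5+4+2+1=42
q^22  k|22↦f(k): 22:22 11:11 2:2 1:1  a_22=36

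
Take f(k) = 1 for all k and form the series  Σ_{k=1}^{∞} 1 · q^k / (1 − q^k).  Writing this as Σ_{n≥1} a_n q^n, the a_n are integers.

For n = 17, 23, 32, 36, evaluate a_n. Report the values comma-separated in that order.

2, 2, 6, 9

n=17: 1·17 17·1  f→[1+1]=2
d|23:{23,1}  Σf=1+1=2
d|32:{32,16,8,4,2,1}  Σf=1+1+1+1+1+1=6
q^36  k|36↦f(k): 1:1 2:1 3:1 4:1 6:1 9:1 12:1 18:1 36:1  a_36=9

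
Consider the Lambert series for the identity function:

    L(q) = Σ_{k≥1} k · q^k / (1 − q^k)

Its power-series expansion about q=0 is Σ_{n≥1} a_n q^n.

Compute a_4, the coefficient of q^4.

n=4: 1·4 2·2 4·1  f→[1+2+4]=7

a_4 = 7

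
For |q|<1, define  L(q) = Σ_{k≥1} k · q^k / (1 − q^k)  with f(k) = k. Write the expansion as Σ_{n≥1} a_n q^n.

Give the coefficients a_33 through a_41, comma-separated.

48, 54, 48, 91, 38, 60, 56, 90, 42

q^33  k|33↦f(k): 1:1 3:3 11:11 33:33  a_33=48
d|34:{34,17,2,1}  Σf=34+17+2+1=54
[q^35] f(1)=1,f(5)=5,f(7)=7,f(35)=35 ⇒ 48
[q^36] f(36)=36,f(18)=18,f(12)=12,f(9)=9,f(6)=6,f(4)=4,f(3)=3,f(2)=2,f(1)=1 ⇒ 91
[q^37] f(1)=1,f(37)=37 ⇒ 38
d|38:{38,19,2,1}  Σf=38+19+2+1=60
n=39: 1·39 3·13 13·3 39·1  f→[1+3+13+39]=56
q^40  k|40↦f(k): 40:40 20:20 10:10 8:8 5:5 4:4 2:2 1:1  a_40=90
d|41:{41,1}  Σf=41+1=42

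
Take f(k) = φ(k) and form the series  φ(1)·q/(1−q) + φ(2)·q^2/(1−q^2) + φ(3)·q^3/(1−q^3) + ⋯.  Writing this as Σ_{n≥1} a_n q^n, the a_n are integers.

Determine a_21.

[q^21] φ(1)=1,φ(3)=2,φ(7)=6,φ(21)=12 ⇒ 21

a_21 = 21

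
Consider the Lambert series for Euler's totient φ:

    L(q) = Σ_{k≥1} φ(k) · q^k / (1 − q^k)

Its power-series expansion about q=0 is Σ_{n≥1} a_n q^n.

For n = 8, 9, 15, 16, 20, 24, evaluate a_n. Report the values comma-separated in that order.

q^8  k|8↦φ(k): 8:4 4:2 2:1 1:1  a_8=8
q^9  k|9↦φ(k): 1:1 3:2 9:6  a_9=9
q^15  k|15↦φ(k): 15:8 5:4 3:2 1:1  a_15=15
d|16:{16,8,4,2,1}  Σφ=8+4+2+1+1=16
[q^20] φ(1)=1,φ(2)=1,φ(4)=2,φ(5)=4,φ(10)=4,φ(20)=8 ⇒ 20
[q^24] φ(1)=1,φ(2)=1,φ(3)=2,φ(4)=2,φ(6)=2,φ(8)=4,φ(12)=4,φ(24)=8 ⇒ 24

8, 9, 15, 16, 20, 24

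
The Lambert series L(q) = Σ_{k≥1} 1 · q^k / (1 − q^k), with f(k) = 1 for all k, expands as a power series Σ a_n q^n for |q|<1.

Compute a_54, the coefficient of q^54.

[q^54] f(1)=1,f(2)=1,f(3)=1,f(6)=1,f(9)=1,f(18)=1,f(27)=1,f(54)=1 ⇒ 8

a_54 = 8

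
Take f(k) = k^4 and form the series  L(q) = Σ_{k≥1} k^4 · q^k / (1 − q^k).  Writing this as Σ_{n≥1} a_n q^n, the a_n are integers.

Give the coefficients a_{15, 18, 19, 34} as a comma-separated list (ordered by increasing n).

q^15  k|15↦f(k): 15:50625 5:625 3:81 1:1  a_15=51332
q^18  k|18↦f(k): 1:1 2:16 3:81 6:1296 9:6561 18:104976  a_18=112931
d|19:{1,19}  Σf=1+130321=130322
[q^34] f(1)=1,f(2)=16,f(17)=83521,f(34)=1336336 ⇒ 1419874

51332, 112931, 130322, 1419874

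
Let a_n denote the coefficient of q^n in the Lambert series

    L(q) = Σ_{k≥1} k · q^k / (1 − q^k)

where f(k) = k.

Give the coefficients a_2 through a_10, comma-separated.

q^2  k|2↦f(k): 1:1 2:2  a_2=3
[q^3] f(1)=1,f(3)=3 ⇒ 4
n=4: 4·1 2·2 1·4  f→[4+2+1]=7
n=5: 5·1 1·5  f→[5+1]=6
d|6:{6,3,2,1}  Σf=6+3+2+1=12
[q^7] f(7)=7,f(1)=1 ⇒ 8
[q^8] f(1)=1,f(2)=2,f(4)=4,f(8)=8 ⇒ 15
n=9: 1·9 3·3 9·1  f→[1+3+9]=13
n=10: 1·10 2·5 5·2 10·1  f→[1+2+5+10]=18

3, 4, 7, 6, 12, 8, 15, 13, 18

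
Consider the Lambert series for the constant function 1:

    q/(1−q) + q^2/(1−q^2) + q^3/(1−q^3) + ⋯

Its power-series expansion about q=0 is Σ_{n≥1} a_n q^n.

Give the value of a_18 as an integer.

[q^18] f(1)=1,f(2)=1,f(3)=1,f(6)=1,f(9)=1,f(18)=1 ⇒ 6

a_18 = 6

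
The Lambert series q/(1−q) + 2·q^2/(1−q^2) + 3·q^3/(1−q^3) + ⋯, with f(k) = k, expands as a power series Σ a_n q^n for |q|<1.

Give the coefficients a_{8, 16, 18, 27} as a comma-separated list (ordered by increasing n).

q^8  k|8↦f(k): 1:1 2:2 4:4 8:8  a_8=15
n=16: 16·1 8·2 4·4 2·8 1·16  f→[16+8+4+2+1]=31
[q^18] f(1)=1,f(2)=2,f(3)=3,f(6)=6,f(9)=9,f(18)=18 ⇒ 39
d|27:{1,3,9,27}  Σf=1+3+9+27=40

15, 31, 39, 40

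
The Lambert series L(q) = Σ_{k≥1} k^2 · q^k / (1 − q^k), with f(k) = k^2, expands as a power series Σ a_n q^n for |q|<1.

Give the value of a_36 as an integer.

a_36 = 1911

d|36:{36,18,12,9,6,4,3,2,1}  Σf=1296+324+144+81+36+16+9+4+1=1911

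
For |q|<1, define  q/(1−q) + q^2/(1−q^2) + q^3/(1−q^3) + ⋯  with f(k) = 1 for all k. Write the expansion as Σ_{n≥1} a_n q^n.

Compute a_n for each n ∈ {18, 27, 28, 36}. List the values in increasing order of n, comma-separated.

6, 4, 6, 9

[q^18] f(1)=1,f(2)=1,f(3)=1,f(6)=1,f(9)=1,f(18)=1 ⇒ 6
[q^27] f(1)=1,f(3)=1,f(9)=1,f(27)=1 ⇒ 4
n=28: 1·28 2·14 4·7 7·4 14·2 28·1  f→[1+1+1+1+1+1]=6
[q^36] f(1)=1,f(2)=1,f(3)=1,f(4)=1,f(6)=1,f(9)=1,f(12)=1,f(18)=1,f(36)=1 ⇒ 9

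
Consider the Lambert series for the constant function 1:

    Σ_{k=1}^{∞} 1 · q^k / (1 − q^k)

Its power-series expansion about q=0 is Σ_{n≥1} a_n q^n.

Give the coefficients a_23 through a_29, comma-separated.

[q^23] f(23)=1,f(1)=1 ⇒ 2
n=24: 24·1 12·2 8·3 6·4 4·6 3·8 2·12 1·24  f→[1+1+1+1+1+1+1+1]=8
d|25:{1,5,25}  Σf=1+1+1=3
n=26: 1·26 2·13 13·2 26·1  f→[1+1+1+1]=4
d|27:{27,9,3,1}  Σf=1+1+1+1=4
d|28:{28,14,7,4,2,1}  Σf=1+1+1+1+1+1=6
[q^29] f(1)=1,f(29)=1 ⇒ 2

2, 8, 3, 4, 4, 6, 2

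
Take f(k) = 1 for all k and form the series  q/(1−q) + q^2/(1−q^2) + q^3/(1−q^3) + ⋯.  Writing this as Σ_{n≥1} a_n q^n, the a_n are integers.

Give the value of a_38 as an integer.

a_38 = 4

d|38:{1,2,19,38}  Σf=1+1+1+1=4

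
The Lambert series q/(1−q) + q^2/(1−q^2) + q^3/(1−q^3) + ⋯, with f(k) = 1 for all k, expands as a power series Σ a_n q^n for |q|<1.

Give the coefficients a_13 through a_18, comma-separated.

[q^13] f(13)=1,f(1)=1 ⇒ 2
q^14  k|14↦f(k): 1:1 2:1 7:1 14:1  a_14=4
[q^15] f(15)=1,f(5)=1,f(3)=1,f(1)=1 ⇒ 4
q^16  k|16↦f(k): 16:1 8:1 4:1 2:1 1:1  a_16=5
d|17:{1,17}  Σf=1+1=2
d|18:{18,9,6,3,2,1}  Σf=1+1+1+1+1+1=6

2, 4, 4, 5, 2, 6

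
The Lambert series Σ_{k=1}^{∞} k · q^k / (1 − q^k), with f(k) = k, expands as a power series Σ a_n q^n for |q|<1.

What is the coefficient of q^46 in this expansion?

a_46 = 72

[q^46] f(1)=1,f(2)=2,f(23)=23,f(46)=46 ⇒ 72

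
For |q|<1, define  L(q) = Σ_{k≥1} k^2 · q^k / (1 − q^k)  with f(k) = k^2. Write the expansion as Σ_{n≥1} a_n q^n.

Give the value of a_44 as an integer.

a_44 = 2562

d|44:{1,2,4,11,22,44}  Σf=1+4+16+121+484+1936=2562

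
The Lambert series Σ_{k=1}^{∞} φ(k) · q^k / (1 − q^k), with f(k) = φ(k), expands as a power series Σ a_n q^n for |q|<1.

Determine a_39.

[q^39] φ(39)=24,φ(13)=12,φ(3)=2,φ(1)=1 ⇒ 39

a_39 = 39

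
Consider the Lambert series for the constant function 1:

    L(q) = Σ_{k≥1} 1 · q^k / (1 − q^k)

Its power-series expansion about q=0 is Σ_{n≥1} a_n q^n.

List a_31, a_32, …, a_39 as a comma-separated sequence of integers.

2, 6, 4, 4, 4, 9, 2, 4, 4

q^31  k|31↦f(k): 31:1 1:1  a_31=2
q^32  k|32↦f(k): 1:1 2:1 4:1 8:1 16:1 32:1  a_32=6
q^33  k|33↦f(k): 33:1 11:1 3:1 1:1  a_33=4
d|34:{34,17,2,1}  Σf=1+1+1+1=4
q^35  k|35↦f(k): 35:1 7:1 5:1 1:1  a_35=4
n=36: 36·1 18·2 12·3 9·4 6·6 4·9 3·12 2·18 1·36  f→[1+1+1+1+1+1+1+1+1]=9
[q^37] f(1)=1,f(37)=1 ⇒ 2
d|38:{1,2,19,38}  Σf=1+1+1+1=4
d|39:{1,3,13,39}  Σf=1+1+1+1=4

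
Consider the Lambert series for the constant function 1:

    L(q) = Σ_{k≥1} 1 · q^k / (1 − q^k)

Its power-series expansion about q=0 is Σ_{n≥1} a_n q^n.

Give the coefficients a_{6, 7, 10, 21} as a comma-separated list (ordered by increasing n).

n=6: 6·1 3·2 2·3 1·6  f→[1+1+1+1]=4
q^7  k|7↦f(k): 1:1 7:1  a_7=2
q^10  k|10↦f(k): 1:1 2:1 5:1 10:1  a_10=4
d|21:{1,3,7,21}  Σf=1+1+1+1=4

4, 2, 4, 4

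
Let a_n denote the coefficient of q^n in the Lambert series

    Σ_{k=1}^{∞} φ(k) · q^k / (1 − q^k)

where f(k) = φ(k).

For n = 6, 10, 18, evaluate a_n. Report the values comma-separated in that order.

q^6  k|6↦φ(k): 1:1 2:1 3:2 6:2  a_6=6
n=10: 1·10 2·5 5·2 10·1  φ→[1+1+4+4]=10
n=18: 1·18 2·9 3·6 6·3 9·2 18·1  φ→[1+1+2+2+6+6]=18

6, 10, 18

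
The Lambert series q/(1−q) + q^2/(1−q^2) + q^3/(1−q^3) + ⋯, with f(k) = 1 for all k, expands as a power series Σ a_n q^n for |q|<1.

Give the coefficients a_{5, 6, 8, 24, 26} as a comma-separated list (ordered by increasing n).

2, 4, 4, 8, 4

d|5:{5,1}  Σf=1+1=2
q^6  k|6↦f(k): 1:1 2:1 3:1 6:1  a_6=4
q^8  k|8↦f(k): 8:1 4:1 2:1 1:1  a_8=4
[q^24] f(1)=1,f(2)=1,f(3)=1,f(4)=1,f(6)=1,f(8)=1,f(12)=1,f(24)=1 ⇒ 8
[q^26] f(26)=1,f(13)=1,f(2)=1,f(1)=1 ⇒ 4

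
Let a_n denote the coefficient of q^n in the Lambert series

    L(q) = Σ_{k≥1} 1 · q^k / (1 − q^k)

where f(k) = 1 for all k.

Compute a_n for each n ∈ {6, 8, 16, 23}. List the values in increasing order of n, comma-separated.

[q^6] f(1)=1,f(2)=1,f(3)=1,f(6)=1 ⇒ 4
q^8  k|8↦f(k): 1:1 2:1 4:1 8:1  a_8=4
d|16:{16,8,4,2,1}  Σf=1+1+1+1+1=5
n=23: 1·23 23·1  f→[1+1]=2

4, 4, 5, 2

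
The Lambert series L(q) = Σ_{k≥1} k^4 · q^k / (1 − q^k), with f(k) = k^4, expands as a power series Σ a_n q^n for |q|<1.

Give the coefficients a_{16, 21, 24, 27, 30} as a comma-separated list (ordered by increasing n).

q^16  k|16↦f(k): 1:1 2:16 4:256 8:4096 16:65536  a_16=69905
d|21:{21,7,3,1}  Σf=194481+2401+81+1=196964
q^24  k|24↦f(k): 1:1 2:16 3:81 4:256 6:1296 8:4096 12:20736 24:331776  a_24=358258
n=27: 1·27 3·9 9·3 27·1  f→[1+81+6561+531441]=538084
q^30  k|30↦f(k): 1:1 2:16 3:81 5:625 6:1296 10:10000 15:50625 30:810000  a_30=872644

69905, 196964, 358258, 538084, 872644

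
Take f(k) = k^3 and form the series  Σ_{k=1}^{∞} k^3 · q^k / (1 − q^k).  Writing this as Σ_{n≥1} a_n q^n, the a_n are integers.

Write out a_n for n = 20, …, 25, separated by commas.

9198, 9632, 11988, 12168, 16380, 15751

d|20:{20,10,5,4,2,1}  Σf=8000+1000+125+64+8+1=9198
n=21: 21·1 7·3 3·7 1·21  f→[9261+343+27+1]=9632
q^22  k|22↦f(k): 1:1 2:8 11:1331 22:10648  a_22=11988
[q^23] f(1)=1,f(23)=12167 ⇒ 12168
[q^24] f(24)=13824,f(12)=1728,f(8)=512,f(6)=216,f(4)=64,f(3)=27,f(2)=8,f(1)=1 ⇒ 16380
[q^25] f(25)=15625,f(5)=125,f(1)=1 ⇒ 15751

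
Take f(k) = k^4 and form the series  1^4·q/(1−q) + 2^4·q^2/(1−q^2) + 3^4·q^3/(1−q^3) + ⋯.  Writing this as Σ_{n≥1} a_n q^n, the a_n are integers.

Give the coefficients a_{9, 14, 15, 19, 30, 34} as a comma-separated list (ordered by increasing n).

q^9  k|9↦f(k): 9:6561 3:81 1:1  a_9=6643
d|14:{1,2,7,14}  Σf=1+16+2401+38416=40834
n=15: 1·15 3·5 5·3 15·1  f→[1+81+625+50625]=51332
q^19  k|19↦f(k): 19:130321 1:1  a_19=130322
n=30: 1·30 2·15 3·10 5·6 6·5 10·3 15·2 30·1  f→[1+16+81+625+1296+10000+50625+810000]=872644
n=34: 1·34 2·17 17·2 34·1  f→[1+16+83521+1336336]=1419874

6643, 40834, 51332, 130322, 872644, 1419874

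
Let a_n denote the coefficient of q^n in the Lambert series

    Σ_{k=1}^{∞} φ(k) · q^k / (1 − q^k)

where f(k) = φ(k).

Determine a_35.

n=35: 1·35 5·7 7·5 35·1  φ→[1+4+6+24]=35

a_35 = 35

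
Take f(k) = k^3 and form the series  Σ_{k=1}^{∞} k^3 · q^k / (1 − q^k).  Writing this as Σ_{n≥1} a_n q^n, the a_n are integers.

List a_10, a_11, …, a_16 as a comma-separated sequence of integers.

n=10: 10·1 5·2 2·5 1·10  f→[1000+125+8+1]=1134
q^11  k|11↦f(k): 1:1 11:1331  a_11=1332
d|12:{1,2,3,4,6,12}  Σf=1+8+27+64+216+1728=2044
[q^13] f(13)=2197,f(1)=1 ⇒ 2198
d|14:{14,7,2,1}  Σf=2744+343+8+1=3096
[q^15] f(1)=1,f(3)=27,f(5)=125,f(15)=3375 ⇒ 3528
[q^16] f(1)=1,f(2)=8,f(4)=64,f(8)=512,f(16)=4096 ⇒ 4681

1134, 1332, 2044, 2198, 3096, 3528, 4681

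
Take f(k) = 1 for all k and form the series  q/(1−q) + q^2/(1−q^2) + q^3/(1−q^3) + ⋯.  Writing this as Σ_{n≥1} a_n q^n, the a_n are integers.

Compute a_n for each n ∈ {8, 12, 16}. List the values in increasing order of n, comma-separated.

4, 6, 5

[q^8] f(8)=1,f(4)=1,f(2)=1,f(1)=1 ⇒ 4
q^12  k|12↦f(k): 1:1 2:1 3:1 4:1 6:1 12:1  a_12=6
q^16  k|16↦f(k): 1:1 2:1 4:1 8:1 16:1  a_16=5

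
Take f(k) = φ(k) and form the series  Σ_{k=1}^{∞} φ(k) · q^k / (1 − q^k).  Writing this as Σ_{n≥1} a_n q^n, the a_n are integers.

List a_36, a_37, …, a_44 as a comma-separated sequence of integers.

[q^36] φ(1)=1,φ(2)=1,φ(3)=2,φ(4)=2,φ(6)=2,φ(9)=6,φ(12)=4,φ(18)=6,φ(36)=12 ⇒ 36
n=37: 1·37 37·1  φ→[1+36]=37
[q^38] φ(1)=1,φ(2)=1,φ(19)=18,φ(38)=18 ⇒ 38
n=39: 1·39 3·13 13·3 39·1  φ→[1+2+12+24]=39
q^40  k|40↦φ(k): 40:16 20:8 10:4 8:4 5:4 4:2 2:1 1:1  a_40=40
n=41: 41·1 1·41  φ→[40+1]=41
n=42: 1·42 2·21 3·14 6·7 7·6 14·3 21·2 42·1  φ→[1+1+2+2+6+6+12+12]=42
n=43: 43·1 1·43  φ→[42+1]=43
n=44: 1·44 2·22 4·11 11·4 22·2 44·1  φ→[1+1+2+10+10+20]=44

36, 37, 38, 39, 40, 41, 42, 43, 44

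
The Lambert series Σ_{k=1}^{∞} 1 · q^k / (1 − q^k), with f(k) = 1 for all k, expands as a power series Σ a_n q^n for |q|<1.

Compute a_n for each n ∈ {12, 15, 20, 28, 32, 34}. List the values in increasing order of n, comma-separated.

q^12  k|12↦f(k): 1:1 2:1 3:1 4:1 6:1 12:1  a_12=6
[q^15] f(1)=1,f(3)=1,f(5)=1,f(15)=1 ⇒ 4
[q^20] f(20)=1,f(10)=1,f(5)=1,f(4)=1,f(2)=1,f(1)=1 ⇒ 6
[q^28] f(1)=1,f(2)=1,f(4)=1,f(7)=1,f(14)=1,f(28)=1 ⇒ 6
n=32: 32·1 16·2 8·4 4·8 2·16 1·32  f→[1+1+1+1+1+1]=6
d|34:{1,2,17,34}  Σf=1+1+1+1=4

6, 4, 6, 6, 6, 4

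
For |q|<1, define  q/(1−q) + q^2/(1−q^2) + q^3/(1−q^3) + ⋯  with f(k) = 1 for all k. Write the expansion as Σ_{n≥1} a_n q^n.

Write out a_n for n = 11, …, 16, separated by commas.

d|11:{1,11}  Σf=1+1=2
[q^12] f(12)=1,f(6)=1,f(4)=1,f(3)=1,f(2)=1,f(1)=1 ⇒ 6
q^13  k|13↦f(k): 1:1 13:1  a_13=2
n=14: 1·14 2·7 7·2 14·1  f→[1+1+1+1]=4
d|15:{1,3,5,15}  Σf=1+1+1+1=4
[q^16] f(1)=1,f(2)=1,f(4)=1,f(8)=1,f(16)=1 ⇒ 5

2, 6, 2, 4, 4, 5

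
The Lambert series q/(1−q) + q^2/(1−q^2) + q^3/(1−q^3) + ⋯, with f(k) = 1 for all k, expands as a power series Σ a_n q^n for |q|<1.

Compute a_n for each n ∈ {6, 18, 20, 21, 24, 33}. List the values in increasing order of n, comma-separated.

4, 6, 6, 4, 8, 4

q^6  k|6↦f(k): 6:1 3:1 2:1 1:1  a_6=4
n=18: 18·1 9·2 6·3 3·6 2·9 1·18  f→[1+1+1+1+1+1]=6
[q^20] f(1)=1,f(2)=1,f(4)=1,f(5)=1,f(10)=1,f(20)=1 ⇒ 6
q^21  k|21↦f(k): 21:1 7:1 3:1 1:1  a_21=4
n=24: 24·1 12·2 8·3 6·4 4·6 3·8 2·12 1·24  f→[1+1+1+1+1+1+1+1]=8
n=33: 33·1 11·3 3·11 1·33  f→[1+1+1+1]=4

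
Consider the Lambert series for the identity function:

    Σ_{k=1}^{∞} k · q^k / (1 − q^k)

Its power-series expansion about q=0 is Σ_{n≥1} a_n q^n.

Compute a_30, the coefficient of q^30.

a_30 = 72

n=30: 30·1 15·2 10·3 6·5 5·6 3·10 2·15 1·30  f→[30+15+10+6+5+3+2+1]=72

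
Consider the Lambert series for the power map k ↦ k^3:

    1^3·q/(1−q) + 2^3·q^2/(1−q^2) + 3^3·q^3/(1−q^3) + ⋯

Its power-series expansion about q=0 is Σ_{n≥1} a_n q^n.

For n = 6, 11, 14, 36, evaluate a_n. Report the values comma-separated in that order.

d|6:{1,2,3,6}  Σf=1+8+27+216=252
n=11: 1·11 11·1  f→[1+1331]=1332
n=14: 14·1 7·2 2·7 1·14  f→[2744+343+8+1]=3096
n=36: 36·1 18·2 12·3 9·4 6·6 4·9 3·12 2·18 1·36  f→[46656+5832+1728+729+216+64+27+8+1]=55261

252, 1332, 3096, 55261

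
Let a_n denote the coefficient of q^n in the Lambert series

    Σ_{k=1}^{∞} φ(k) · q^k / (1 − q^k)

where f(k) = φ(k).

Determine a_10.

n=10: 10·1 5·2 2·5 1·10  φ→[4+4+1+1]=10

a_10 = 10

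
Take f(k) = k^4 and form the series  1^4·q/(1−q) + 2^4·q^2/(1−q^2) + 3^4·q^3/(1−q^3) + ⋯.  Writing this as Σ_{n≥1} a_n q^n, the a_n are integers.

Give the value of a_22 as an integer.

a_22 = 248914

q^22  k|22↦f(k): 1:1 2:16 11:14641 22:234256  a_22=248914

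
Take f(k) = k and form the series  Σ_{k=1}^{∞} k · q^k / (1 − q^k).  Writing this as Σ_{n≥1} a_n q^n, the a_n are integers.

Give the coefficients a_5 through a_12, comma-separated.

6, 12, 8, 15, 13, 18, 12, 28

d|5:{1,5}  Σf=1+5=6
n=6: 1·6 2·3 3·2 6·1  f→[1+2+3+6]=12
n=7: 1·7 7·1  f→[1+7]=8
q^8  k|8↦f(k): 8:8 4:4 2:2 1:1  a_8=15
n=9: 1·9 3·3 9·1  f→[1+3+9]=13
d|10:{1,2,5,10}  Σf=1+2+5+10=18
d|11:{1,11}  Σf=1+11=12
q^12  k|12↦f(k): 12:12 6:6 4:4 3:3 2:2 1:1  a_12=28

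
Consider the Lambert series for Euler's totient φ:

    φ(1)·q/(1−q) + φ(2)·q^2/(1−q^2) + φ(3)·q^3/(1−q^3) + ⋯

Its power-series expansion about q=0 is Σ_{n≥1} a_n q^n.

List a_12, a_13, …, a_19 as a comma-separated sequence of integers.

[q^12] φ(12)=4,φ(6)=2,φ(4)=2,φ(3)=2,φ(2)=1,φ(1)=1 ⇒ 12
q^13  k|13↦φ(k): 13:12 1:1  a_13=13
d|14:{1,2,7,14}  Σφ=1+1+6+6=14
d|15:{15,5,3,1}  Σφ=8+4+2+1=15
[q^16] φ(16)=8,φ(8)=4,φ(4)=2,φ(2)=1,φ(1)=1 ⇒ 16
q^17  k|17↦φ(k): 17:16 1:1  a_17=17
q^18  k|18↦φ(k): 1:1 2:1 3:2 6:2 9:6 18:6  a_18=18
d|19:{1,19}  Σφ=1+18=19

12, 13, 14, 15, 16, 17, 18, 19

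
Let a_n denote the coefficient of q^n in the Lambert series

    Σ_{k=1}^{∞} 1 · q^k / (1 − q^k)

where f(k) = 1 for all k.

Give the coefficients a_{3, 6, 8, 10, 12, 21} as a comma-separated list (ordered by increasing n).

2, 4, 4, 4, 6, 4

[q^3] f(3)=1,f(1)=1 ⇒ 2
d|6:{6,3,2,1}  Σf=1+1+1+1=4
q^8  k|8↦f(k): 8:1 4:1 2:1 1:1  a_8=4
n=10: 10·1 5·2 2·5 1·10  f→[1+1+1+1]=4
[q^12] f(12)=1,f(6)=1,f(4)=1,f(3)=1,f(2)=1,f(1)=1 ⇒ 6
[q^21] f(21)=1,f(7)=1,f(3)=1,f(1)=1 ⇒ 4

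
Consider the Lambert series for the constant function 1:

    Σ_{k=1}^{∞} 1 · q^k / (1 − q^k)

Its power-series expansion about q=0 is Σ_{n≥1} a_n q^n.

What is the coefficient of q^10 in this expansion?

a_10 = 4

n=10: 10·1 5·2 2·5 1·10  f→[1+1+1+1]=4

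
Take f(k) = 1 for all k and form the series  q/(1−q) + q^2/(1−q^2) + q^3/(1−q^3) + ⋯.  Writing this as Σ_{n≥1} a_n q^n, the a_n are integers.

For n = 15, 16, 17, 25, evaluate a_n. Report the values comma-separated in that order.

[q^15] f(1)=1,f(3)=1,f(5)=1,f(15)=1 ⇒ 4
n=16: 16·1 8·2 4·4 2·8 1·16  f→[1+1+1+1+1]=5
q^17  k|17↦f(k): 17:1 1:1  a_17=2
n=25: 25·1 5·5 1·25  f→[1+1+1]=3

4, 5, 2, 3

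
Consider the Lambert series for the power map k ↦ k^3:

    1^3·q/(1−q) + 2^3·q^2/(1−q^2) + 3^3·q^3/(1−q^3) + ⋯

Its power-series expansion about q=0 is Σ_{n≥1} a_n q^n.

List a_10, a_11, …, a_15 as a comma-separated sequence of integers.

n=10: 1·10 2·5 5·2 10·1  f→[1+8+125+1000]=1134
[q^11] f(11)=1331,f(1)=1 ⇒ 1332
[q^12] f(1)=1,f(2)=8,f(3)=27,f(4)=64,f(6)=216,f(12)=1728 ⇒ 2044
q^13  k|13↦f(k): 1:1 13:2197  a_13=2198
n=14: 1·14 2·7 7·2 14·1  f→[1+8+343+2744]=3096
q^15  k|15↦f(k): 1:1 3:27 5:125 15:3375  a_15=3528

1134, 1332, 2044, 2198, 3096, 3528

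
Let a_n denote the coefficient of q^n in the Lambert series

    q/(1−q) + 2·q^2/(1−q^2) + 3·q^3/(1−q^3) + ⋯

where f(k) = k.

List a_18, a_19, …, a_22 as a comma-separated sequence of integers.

39, 20, 42, 32, 36

n=18: 1·18 2·9 3·6 6·3 9·2 18·1  f→[1+2+3+6+9+18]=39
q^19  k|19↦f(k): 19:19 1:1  a_19=20
q^20  k|20↦f(k): 20:20 10:10 5:5 4:4 2:2 1:1  a_20=42
d|21:{21,7,3,1}  Σf=21+7+3+1=32
q^22  k|22↦f(k): 1:1 2:2 11:11 22:22  a_22=36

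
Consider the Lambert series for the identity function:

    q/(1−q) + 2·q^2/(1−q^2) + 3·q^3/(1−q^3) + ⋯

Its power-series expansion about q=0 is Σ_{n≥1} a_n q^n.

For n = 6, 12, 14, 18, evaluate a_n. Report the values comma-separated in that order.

n=6: 6·1 3·2 2·3 1·6  f→[6+3+2+1]=12
[q^12] f(1)=1,f(2)=2,f(3)=3,f(4)=4,f(6)=6,f(12)=12 ⇒ 28
[q^14] f(14)=14,f(7)=7,f(2)=2,f(1)=1 ⇒ 24
[q^18] f(18)=18,f(9)=9,f(6)=6,f(3)=3,f(2)=2,f(1)=1 ⇒ 39

12, 28, 24, 39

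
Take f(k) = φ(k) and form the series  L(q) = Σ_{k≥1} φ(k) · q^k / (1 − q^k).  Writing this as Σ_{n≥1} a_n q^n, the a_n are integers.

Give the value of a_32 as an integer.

d|32:{1,2,4,8,16,32}  Σφ=1+1+2+4+8+16=32

a_32 = 32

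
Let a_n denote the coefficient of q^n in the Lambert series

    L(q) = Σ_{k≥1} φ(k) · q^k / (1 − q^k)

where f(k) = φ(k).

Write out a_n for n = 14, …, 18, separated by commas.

d|14:{1,2,7,14}  Σφ=1+1+6+6=14
n=15: 15·1 5·3 3·5 1·15  φ→[8+4+2+1]=15
n=16: 1·16 2·8 4·4 8·2 16·1  φ→[1+1+2+4+8]=16
q^17  k|17↦φ(k): 17:16 1:1  a_17=17
[q^18] φ(18)=6,φ(9)=6,φ(6)=2,φ(3)=2,φ(2)=1,φ(1)=1 ⇒ 18

14, 15, 16, 17, 18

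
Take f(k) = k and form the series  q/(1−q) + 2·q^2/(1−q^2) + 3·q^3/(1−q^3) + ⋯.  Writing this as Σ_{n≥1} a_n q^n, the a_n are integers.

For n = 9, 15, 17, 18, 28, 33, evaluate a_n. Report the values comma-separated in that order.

13, 24, 18, 39, 56, 48

q^9  k|9↦f(k): 1:1 3:3 9:9  a_9=13
d|15:{1,3,5,15}  Σf=1+3+5+15=24
n=17: 17·1 1·17  f→[17+1]=18
d|18:{1,2,3,6,9,18}  Σf=1+2+3+6+9+18=39
d|28:{1,2,4,7,14,28}  Σf=1+2+4+7+14+28=56
q^33  k|33↦f(k): 33:33 11:11 3:3 1:1  a_33=48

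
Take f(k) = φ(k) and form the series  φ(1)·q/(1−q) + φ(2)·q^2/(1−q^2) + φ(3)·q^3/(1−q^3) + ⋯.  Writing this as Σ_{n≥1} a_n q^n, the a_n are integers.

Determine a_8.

[q^8] φ(8)=4,φ(4)=2,φ(2)=1,φ(1)=1 ⇒ 8

a_8 = 8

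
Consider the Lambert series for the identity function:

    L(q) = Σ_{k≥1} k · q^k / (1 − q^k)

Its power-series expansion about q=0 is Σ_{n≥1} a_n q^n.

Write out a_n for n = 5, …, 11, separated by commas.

6, 12, 8, 15, 13, 18, 12

[q^5] f(5)=5,f(1)=1 ⇒ 6
n=6: 1·6 2·3 3·2 6·1  f→[1+2+3+6]=12
d|7:{7,1}  Σf=7+1=8
[q^8] f(1)=1,f(2)=2,f(4)=4,f(8)=8 ⇒ 15
q^9  k|9↦f(k): 1:1 3:3 9:9  a_9=13
n=10: 10·1 5·2 2·5 1·10  f→[10+5+2+1]=18
q^11  k|11↦f(k): 1:1 11:11  a_11=12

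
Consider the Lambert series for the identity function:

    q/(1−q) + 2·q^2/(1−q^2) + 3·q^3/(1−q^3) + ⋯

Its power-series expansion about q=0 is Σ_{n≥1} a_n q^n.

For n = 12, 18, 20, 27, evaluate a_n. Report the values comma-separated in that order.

28, 39, 42, 40

q^12  k|12↦f(k): 1:1 2:2 3:3 4:4 6:6 12:12  a_12=28
n=18: 1·18 2·9 3·6 6·3 9·2 18·1  f→[1+2+3+6+9+18]=39
d|20:{1,2,4,5,10,20}  Σf=1+2+4+5+10+20=42
[q^27] f(1)=1,f(3)=3,f(9)=9,f(27)=27 ⇒ 40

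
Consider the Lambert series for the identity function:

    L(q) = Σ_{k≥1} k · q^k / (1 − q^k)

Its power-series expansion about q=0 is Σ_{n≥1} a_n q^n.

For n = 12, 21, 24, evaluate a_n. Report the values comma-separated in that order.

28, 32, 60

n=12: 1·12 2·6 3·4 4·3 6·2 12·1  f→[1+2+3+4+6+12]=28
[q^21] f(21)=21,f(7)=7,f(3)=3,f(1)=1 ⇒ 32
d|24:{24,12,8,6,4,3,2,1}  Σf=24+12+8+6+4+3+2+1=60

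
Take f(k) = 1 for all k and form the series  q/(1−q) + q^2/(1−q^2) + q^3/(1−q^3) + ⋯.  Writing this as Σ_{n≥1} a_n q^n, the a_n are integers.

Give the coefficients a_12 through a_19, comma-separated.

6, 2, 4, 4, 5, 2, 6, 2

d|12:{12,6,4,3,2,1}  Σf=1+1+1+1+1+1=6
n=13: 13·1 1·13  f→[1+1]=2
q^14  k|14↦f(k): 14:1 7:1 2:1 1:1  a_14=4
q^15  k|15↦f(k): 1:1 3:1 5:1 15:1  a_15=4
n=16: 1·16 2·8 4·4 8·2 16·1  f→[1+1+1+1+1]=5
n=17: 17·1 1·17  f→[1+1]=2
[q^18] f(18)=1,f(9)=1,f(6)=1,f(3)=1,f(2)=1,f(1)=1 ⇒ 6
q^19  k|19↦f(k): 19:1 1:1  a_19=2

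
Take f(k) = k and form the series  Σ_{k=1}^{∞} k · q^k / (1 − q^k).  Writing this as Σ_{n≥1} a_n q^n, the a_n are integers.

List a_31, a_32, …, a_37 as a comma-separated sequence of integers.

d|31:{31,1}  Σf=31+1=32
q^32  k|32↦f(k): 1:1 2:2 4:4 8:8 16:16 32:32  a_32=63
q^33  k|33↦f(k): 33:33 11:11 3:3 1:1  a_33=48
n=34: 34·1 17·2 2·17 1·34  f→[34+17+2+1]=54
n=35: 1·35 5·7 7·5 35·1  f→[1+5+7+35]=48
d|36:{1,2,3,4,6,9,12,18,36}  Σf=1+2+3+4+6+9+12+18+36=91
q^37  k|37↦f(k): 1:1 37:37  a_37=38

32, 63, 48, 54, 48, 91, 38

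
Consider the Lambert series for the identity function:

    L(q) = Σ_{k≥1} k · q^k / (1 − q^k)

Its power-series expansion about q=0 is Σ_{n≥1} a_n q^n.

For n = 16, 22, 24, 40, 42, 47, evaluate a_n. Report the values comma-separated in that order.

31, 36, 60, 90, 96, 48

n=16: 16·1 8·2 4·4 2·8 1·16  f→[16+8+4+2+1]=31
q^22  k|22↦f(k): 1:1 2:2 11:11 22:22  a_22=36
d|24:{1,2,3,4,6,8,12,24}  Σf=1+2+3+4+6+8+12+24=60
n=40: 40·1 20·2 10·4 8·5 5·8 4·10 2·20 1·40  f→[40+20+10+8+5+4+2+1]=90
[q^42] f(42)=42,f(21)=21,f(14)=14,f(7)=7,f(6)=6,f(3)=3,f(2)=2,f(1)=1 ⇒ 96
d|47:{1,47}  Σf=1+47=48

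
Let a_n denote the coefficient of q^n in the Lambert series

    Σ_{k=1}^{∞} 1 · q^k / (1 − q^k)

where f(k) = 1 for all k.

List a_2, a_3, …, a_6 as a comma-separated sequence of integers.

2, 2, 3, 2, 4

d|2:{1,2}  Σf=1+1=2
d|3:{1,3}  Σf=1+1=2
d|4:{4,2,1}  Σf=1+1+1=3
[q^5] f(5)=1,f(1)=1 ⇒ 2
[q^6] f(1)=1,f(2)=1,f(3)=1,f(6)=1 ⇒ 4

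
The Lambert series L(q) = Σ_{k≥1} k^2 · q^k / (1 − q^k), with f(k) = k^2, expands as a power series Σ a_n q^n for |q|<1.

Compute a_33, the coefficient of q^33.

a_33 = 1220

d|33:{1,3,11,33}  Σf=1+9+121+1089=1220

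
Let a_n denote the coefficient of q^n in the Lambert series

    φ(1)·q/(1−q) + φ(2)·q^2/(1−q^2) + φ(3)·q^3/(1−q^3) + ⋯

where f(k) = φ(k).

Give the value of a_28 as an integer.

d|28:{1,2,4,7,14,28}  Σφ=1+1+2+6+6+12=28

a_28 = 28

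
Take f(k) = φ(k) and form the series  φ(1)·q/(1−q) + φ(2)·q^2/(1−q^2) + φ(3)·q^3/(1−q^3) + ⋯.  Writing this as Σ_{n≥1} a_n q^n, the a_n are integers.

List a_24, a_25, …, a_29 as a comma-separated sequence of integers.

[q^24] φ(24)=8,φ(12)=4,φ(8)=4,φ(6)=2,φ(4)=2,φ(3)=2,φ(2)=1,φ(1)=1 ⇒ 24
[q^25] φ(1)=1,φ(5)=4,φ(25)=20 ⇒ 25
q^26  k|26↦φ(k): 1:1 2:1 13:12 26:12  a_26=26
n=27: 27·1 9·3 3·9 1·27  φ→[18+6+2+1]=27
[q^28] φ(1)=1,φ(2)=1,φ(4)=2,φ(7)=6,φ(14)=6,φ(28)=12 ⇒ 28
n=29: 29·1 1·29  φ→[28+1]=29

24, 25, 26, 27, 28, 29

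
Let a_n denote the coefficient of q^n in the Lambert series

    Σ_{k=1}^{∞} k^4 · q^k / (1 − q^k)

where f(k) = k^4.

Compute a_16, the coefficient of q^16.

a_16 = 69905

q^16  k|16↦f(k): 1:1 2:16 4:256 8:4096 16:65536  a_16=69905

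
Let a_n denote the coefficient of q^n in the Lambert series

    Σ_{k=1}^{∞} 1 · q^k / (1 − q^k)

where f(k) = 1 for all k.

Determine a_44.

[q^44] f(44)=1,f(22)=1,f(11)=1,f(4)=1,f(2)=1,f(1)=1 ⇒ 6

a_44 = 6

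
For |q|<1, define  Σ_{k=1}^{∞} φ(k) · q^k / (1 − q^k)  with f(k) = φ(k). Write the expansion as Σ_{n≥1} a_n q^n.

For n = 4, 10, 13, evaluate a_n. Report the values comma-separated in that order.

q^4  k|4↦φ(k): 1:1 2:1 4:2  a_4=4
n=10: 10·1 5·2 2·5 1·10  φ→[4+4+1+1]=10
n=13: 13·1 1·13  φ→[12+1]=13

4, 10, 13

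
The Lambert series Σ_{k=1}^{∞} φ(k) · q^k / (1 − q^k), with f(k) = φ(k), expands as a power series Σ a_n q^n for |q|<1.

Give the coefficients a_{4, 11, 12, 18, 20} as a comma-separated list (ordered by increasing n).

[q^4] φ(4)=2,φ(2)=1,φ(1)=1 ⇒ 4
n=11: 1·11 11·1  φ→[1+10]=11
q^12  k|12↦φ(k): 1:1 2:1 3:2 4:2 6:2 12:4  a_12=12
q^18  k|18↦φ(k): 18:6 9:6 6:2 3:2 2:1 1:1  a_18=18
d|20:{20,10,5,4,2,1}  Σφ=8+4+4+2+1+1=20

4, 11, 12, 18, 20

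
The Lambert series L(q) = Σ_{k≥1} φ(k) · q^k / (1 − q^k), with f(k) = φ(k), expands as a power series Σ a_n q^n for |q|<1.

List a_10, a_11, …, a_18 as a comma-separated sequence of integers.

q^10  k|10↦φ(k): 10:4 5:4 2:1 1:1  a_10=10
[q^11] φ(1)=1,φ(11)=10 ⇒ 11
[q^12] φ(1)=1,φ(2)=1,φ(3)=2,φ(4)=2,φ(6)=2,φ(12)=4 ⇒ 12
d|13:{1,13}  Σφ=1+12=13
d|14:{1,2,7,14}  Σφ=1+1+6+6=14
q^15  k|15↦φ(k): 1:1 3:2 5:4 15:8  a_15=15
n=16: 1·16 2·8 4·4 8·2 16·1  φ→[1+1+2+4+8]=16
n=17: 1·17 17·1  φ→[1+16]=17
n=18: 18·1 9·2 6·3 3·6 2·9 1·18  φ→[6+6+2+2+1+1]=18

10, 11, 12, 13, 14, 15, 16, 17, 18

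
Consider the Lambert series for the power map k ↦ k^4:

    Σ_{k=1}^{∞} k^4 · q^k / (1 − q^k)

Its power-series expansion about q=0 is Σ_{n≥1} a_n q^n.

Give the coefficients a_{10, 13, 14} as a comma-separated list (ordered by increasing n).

10642, 28562, 40834

n=10: 10·1 5·2 2·5 1·10  f→[10000+625+16+1]=10642
[q^13] f(13)=28561,f(1)=1 ⇒ 28562
n=14: 1·14 2·7 7·2 14·1  f→[1+16+2401+38416]=40834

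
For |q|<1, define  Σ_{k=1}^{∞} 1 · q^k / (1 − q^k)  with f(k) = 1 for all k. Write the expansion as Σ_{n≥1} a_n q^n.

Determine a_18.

a_18 = 6

q^18  k|18↦f(k): 18:1 9:1 6:1 3:1 2:1 1:1  a_18=6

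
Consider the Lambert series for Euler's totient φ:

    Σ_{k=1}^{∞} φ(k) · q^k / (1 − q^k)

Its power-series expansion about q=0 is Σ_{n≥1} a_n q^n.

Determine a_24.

[q^24] φ(1)=1,φ(2)=1,φ(3)=2,φ(4)=2,φ(6)=2,φ(8)=4,φ(12)=4,φ(24)=8 ⇒ 24

a_24 = 24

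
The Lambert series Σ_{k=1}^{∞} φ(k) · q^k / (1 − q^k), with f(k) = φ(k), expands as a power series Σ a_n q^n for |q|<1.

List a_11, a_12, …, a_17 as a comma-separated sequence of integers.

d|11:{11,1}  Σφ=10+1=11
d|12:{12,6,4,3,2,1}  Σφ=4+2+2+2+1+1=12
n=13: 13·1 1·13  φ→[12+1]=13
q^14  k|14↦φ(k): 14:6 7:6 2:1 1:1  a_14=14
n=15: 1·15 3·5 5·3 15·1  φ→[1+2+4+8]=15
n=16: 1·16 2·8 4·4 8·2 16·1  φ→[1+1+2+4+8]=16
n=17: 17·1 1·17  φ→[16+1]=17

11, 12, 13, 14, 15, 16, 17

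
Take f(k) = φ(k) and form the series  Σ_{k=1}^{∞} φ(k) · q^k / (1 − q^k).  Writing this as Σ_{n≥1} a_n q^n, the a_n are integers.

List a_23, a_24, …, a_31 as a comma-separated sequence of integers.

[q^23] φ(23)=22,φ(1)=1 ⇒ 23
n=24: 24·1 12·2 8·3 6·4 4·6 3·8 2·12 1·24  φ→[8+4+4+2+2+2+1+1]=24
[q^25] φ(25)=20,φ(5)=4,φ(1)=1 ⇒ 25
n=26: 26·1 13·2 2·13 1·26  φ→[12+12+1+1]=26
q^27  k|27↦φ(k): 27:18 9:6 3:2 1:1  a_27=27
[q^28] φ(1)=1,φ(2)=1,φ(4)=2,φ(7)=6,φ(14)=6,φ(28)=12 ⇒ 28
q^29  k|29↦φ(k): 1:1 29:28  a_29=29
n=30: 1·30 2·15 3·10 5·6 6·5 10·3 15·2 30·1  φ→[1+1+2+4+2+4+8+8]=30
n=31: 31·1 1·31  φ→[30+1]=31

23, 24, 25, 26, 27, 28, 29, 30, 31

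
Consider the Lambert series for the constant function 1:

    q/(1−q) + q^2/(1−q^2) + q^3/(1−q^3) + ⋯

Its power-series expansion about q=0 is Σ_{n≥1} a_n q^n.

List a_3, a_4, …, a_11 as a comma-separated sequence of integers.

d|3:{3,1}  Σf=1+1=2
[q^4] f(4)=1,f(2)=1,f(1)=1 ⇒ 3
[q^5] f(1)=1,f(5)=1 ⇒ 2
[q^6] f(6)=1,f(3)=1,f(2)=1,f(1)=1 ⇒ 4
d|7:{1,7}  Σf=1+1=2
[q^8] f(8)=1,f(4)=1,f(2)=1,f(1)=1 ⇒ 4
q^9  k|9↦f(k): 9:1 3:1 1:1  a_9=3
[q^10] f(10)=1,f(5)=1,f(2)=1,f(1)=1 ⇒ 4
q^11  k|11↦f(k): 1:1 11:1  a_11=2

2, 3, 2, 4, 2, 4, 3, 4, 2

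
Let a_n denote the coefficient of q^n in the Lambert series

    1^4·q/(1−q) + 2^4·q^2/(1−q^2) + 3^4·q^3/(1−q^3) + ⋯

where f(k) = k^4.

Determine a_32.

q^32  k|32↦f(k): 1:1 2:16 4:256 8:4096 16:65536 32:1048576  a_32=1118481

a_32 = 1118481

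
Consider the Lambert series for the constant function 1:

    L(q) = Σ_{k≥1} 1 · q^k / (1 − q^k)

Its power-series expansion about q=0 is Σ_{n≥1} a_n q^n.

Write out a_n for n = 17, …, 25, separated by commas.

2, 6, 2, 6, 4, 4, 2, 8, 3

d|17:{1,17}  Σf=1+1=2
q^18  k|18↦f(k): 1:1 2:1 3:1 6:1 9:1 18:1  a_18=6
d|19:{19,1}  Σf=1+1=2
d|20:{20,10,5,4,2,1}  Σf=1+1+1+1+1+1=6
q^21  k|21↦f(k): 1:1 3:1 7:1 21:1  a_21=4
d|22:{22,11,2,1}  Σf=1+1+1+1=4
q^23  k|23↦f(k): 23:1 1:1  a_23=2
d|24:{1,2,3,4,6,8,12,24}  Σf=1+1+1+1+1+1+1+1=8
q^25  k|25↦f(k): 25:1 5:1 1:1  a_25=3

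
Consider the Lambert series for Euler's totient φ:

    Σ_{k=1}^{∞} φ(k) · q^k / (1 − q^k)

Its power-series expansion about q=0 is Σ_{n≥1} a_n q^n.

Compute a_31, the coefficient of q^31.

[q^31] φ(31)=30,φ(1)=1 ⇒ 31

a_31 = 31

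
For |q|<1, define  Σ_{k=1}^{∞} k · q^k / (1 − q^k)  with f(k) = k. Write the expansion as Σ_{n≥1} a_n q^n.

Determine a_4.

[q^4] f(4)=4,f(2)=2,f(1)=1 ⇒ 7

a_4 = 7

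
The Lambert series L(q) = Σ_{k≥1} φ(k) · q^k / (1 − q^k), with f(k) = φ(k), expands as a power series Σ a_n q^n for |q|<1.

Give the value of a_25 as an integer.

q^25  k|25↦φ(k): 1:1 5:4 25:20  a_25=25

a_25 = 25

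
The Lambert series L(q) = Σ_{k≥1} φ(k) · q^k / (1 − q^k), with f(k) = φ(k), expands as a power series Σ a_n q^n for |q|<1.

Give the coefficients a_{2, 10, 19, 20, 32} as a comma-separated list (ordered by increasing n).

d|2:{2,1}  Σφ=1+1=2
q^10  k|10↦φ(k): 1:1 2:1 5:4 10:4  a_10=10
[q^19] φ(1)=1,φ(19)=18 ⇒ 19
d|20:{20,10,5,4,2,1}  Σφ=8+4+4+2+1+1=20
q^32  k|32↦φ(k): 1:1 2:1 4:2 8:4 16:8 32:16  a_32=32

2, 10, 19, 20, 32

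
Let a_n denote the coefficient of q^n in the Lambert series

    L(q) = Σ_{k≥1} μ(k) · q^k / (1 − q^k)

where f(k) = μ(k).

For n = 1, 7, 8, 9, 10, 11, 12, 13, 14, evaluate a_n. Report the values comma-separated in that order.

[q^1] μ(1)=1 ⇒ 1
q^7  k|7↦μ(k): 1:1 7:-1  a_7=0
[q^8] μ(1)=1,μ(2)=-1,μ(4)=0,μ(8)=0 ⇒ 0
n=9: 9·1 3·3 1·9  μ→[0+(-1)+1]=0
[q^10] μ(10)=1,μ(5)=-1,μ(2)=-1,μ(1)=1 ⇒ 0
n=11: 11·1 1·11  μ→[(-1)+1]=0
[q^12] μ(12)=0,μ(6)=1,μ(4)=0,μ(3)=-1,μ(2)=-1,μ(1)=1 ⇒ 0
[q^13] μ(13)=-1,μ(1)=1 ⇒ 0
[q^14] μ(14)=1,μ(7)=-1,μ(2)=-1,μ(1)=1 ⇒ 0

1, 0, 0, 0, 0, 0, 0, 0, 0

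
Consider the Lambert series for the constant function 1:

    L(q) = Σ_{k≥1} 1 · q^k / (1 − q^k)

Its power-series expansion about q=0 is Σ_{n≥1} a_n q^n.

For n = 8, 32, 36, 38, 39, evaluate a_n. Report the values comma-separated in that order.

4, 6, 9, 4, 4

q^8  k|8↦f(k): 8:1 4:1 2:1 1:1  a_8=4
[q^32] f(32)=1,f(16)=1,f(8)=1,f(4)=1,f(2)=1,f(1)=1 ⇒ 6
[q^36] f(36)=1,f(18)=1,f(12)=1,f(9)=1,f(6)=1,f(4)=1,f(3)=1,f(2)=1,f(1)=1 ⇒ 9
n=38: 38·1 19·2 2·19 1·38  f→[1+1+1+1]=4
q^39  k|39↦f(k): 39:1 13:1 3:1 1:1  a_39=4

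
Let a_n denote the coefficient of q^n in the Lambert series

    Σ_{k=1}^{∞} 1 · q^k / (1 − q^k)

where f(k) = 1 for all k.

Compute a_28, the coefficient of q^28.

a_28 = 6

n=28: 1·28 2·14 4·7 7·4 14·2 28·1  f→[1+1+1+1+1+1]=6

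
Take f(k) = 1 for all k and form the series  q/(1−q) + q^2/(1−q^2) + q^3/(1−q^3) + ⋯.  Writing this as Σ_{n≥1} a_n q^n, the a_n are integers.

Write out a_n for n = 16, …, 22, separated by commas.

[q^16] f(16)=1,f(8)=1,f(4)=1,f(2)=1,f(1)=1 ⇒ 5
d|17:{17,1}  Σf=1+1=2
d|18:{1,2,3,6,9,18}  Σf=1+1+1+1+1+1=6
n=19: 19·1 1·19  f→[1+1]=2
q^20  k|20↦f(k): 1:1 2:1 4:1 5:1 10:1 20:1  a_20=6
[q^21] f(1)=1,f(3)=1,f(7)=1,f(21)=1 ⇒ 4
[q^22] f(22)=1,f(11)=1,f(2)=1,f(1)=1 ⇒ 4

5, 2, 6, 2, 6, 4, 4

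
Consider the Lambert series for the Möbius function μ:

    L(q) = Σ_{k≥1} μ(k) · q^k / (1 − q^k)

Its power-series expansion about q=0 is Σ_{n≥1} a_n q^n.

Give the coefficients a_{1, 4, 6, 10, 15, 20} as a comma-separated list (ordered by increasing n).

[q^1] μ(1)=1 ⇒ 1
d|4:{4,2,1}  Σμ=0+(-1)+1=0
n=6: 6·1 3·2 2·3 1·6  μ→[1+(-1)+(-1)+1]=0
q^10  k|10↦μ(k): 1:1 2:-1 5:-1 10:1  a_10=0
d|15:{1,3,5,15}  Σμ=1+(-1)+(-1)+1=0
q^20  k|20↦μ(k): 1:1 2:-1 4:0 5:-1 10:1 20:0  a_20=0

1, 0, 0, 0, 0, 0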